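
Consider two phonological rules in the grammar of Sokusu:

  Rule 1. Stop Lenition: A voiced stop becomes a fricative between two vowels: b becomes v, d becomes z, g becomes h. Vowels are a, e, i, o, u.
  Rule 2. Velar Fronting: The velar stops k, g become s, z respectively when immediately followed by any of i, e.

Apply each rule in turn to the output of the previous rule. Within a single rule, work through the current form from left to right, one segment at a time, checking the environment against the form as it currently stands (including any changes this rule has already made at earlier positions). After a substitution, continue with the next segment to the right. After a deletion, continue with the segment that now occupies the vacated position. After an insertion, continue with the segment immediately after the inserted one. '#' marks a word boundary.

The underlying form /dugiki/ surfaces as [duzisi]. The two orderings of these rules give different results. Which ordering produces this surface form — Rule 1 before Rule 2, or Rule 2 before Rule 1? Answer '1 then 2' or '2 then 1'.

Order 1 then 2:
  1 Stop Lenition: [dugiki] → [duhiki]
  2 Velar Fronting: [duhiki] → [duhisi]
  result: [duhisi]
Order 2 then 1:
  2 Velar Fronting: [dugiki] → [duzisi]
  1 Stop Lenition: no change — [duzisi]
  result: [duzisi]

2 then 1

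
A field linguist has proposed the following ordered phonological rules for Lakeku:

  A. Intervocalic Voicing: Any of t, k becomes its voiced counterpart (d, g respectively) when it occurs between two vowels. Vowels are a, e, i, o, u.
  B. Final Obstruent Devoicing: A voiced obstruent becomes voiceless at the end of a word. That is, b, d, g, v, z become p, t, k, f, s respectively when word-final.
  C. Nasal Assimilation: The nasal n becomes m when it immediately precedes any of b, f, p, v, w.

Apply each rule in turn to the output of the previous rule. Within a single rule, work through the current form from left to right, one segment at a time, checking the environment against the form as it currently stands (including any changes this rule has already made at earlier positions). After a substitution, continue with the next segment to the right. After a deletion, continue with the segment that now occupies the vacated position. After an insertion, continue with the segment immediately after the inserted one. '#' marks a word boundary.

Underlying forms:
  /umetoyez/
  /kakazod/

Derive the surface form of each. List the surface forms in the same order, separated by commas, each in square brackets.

/umetoyez/:
  A Intervocalic Voicing: [umetoyez] → [umedoyez]
  B Final Obstruent Devoicing: [umedoyez] → [umedoyes]
  C Nasal Assimilation: no change — [umedoyes]
/kakazod/:
  A Intervocalic Voicing: [kakazod] → [kagazod]
  B Final Obstruent Devoicing: [kagazod] → [kagazot]
  C Nasal Assimilation: no change — [kagazot]

[umedoyes], [kagazot]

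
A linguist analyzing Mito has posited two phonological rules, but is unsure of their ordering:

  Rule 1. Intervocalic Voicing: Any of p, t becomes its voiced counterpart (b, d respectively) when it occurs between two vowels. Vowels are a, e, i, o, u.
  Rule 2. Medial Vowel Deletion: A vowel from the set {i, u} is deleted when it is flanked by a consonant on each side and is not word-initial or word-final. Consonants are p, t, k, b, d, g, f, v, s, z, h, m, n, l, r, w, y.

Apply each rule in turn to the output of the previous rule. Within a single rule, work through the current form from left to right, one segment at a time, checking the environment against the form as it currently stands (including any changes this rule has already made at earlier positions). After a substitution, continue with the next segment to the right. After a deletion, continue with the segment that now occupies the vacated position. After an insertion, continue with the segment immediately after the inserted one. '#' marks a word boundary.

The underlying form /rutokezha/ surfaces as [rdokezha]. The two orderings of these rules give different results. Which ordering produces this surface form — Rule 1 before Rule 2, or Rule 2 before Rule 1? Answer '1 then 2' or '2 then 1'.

1 then 2

Order 1 then 2:
  1 Intervocalic Voicing: [rutokezha] → [rudokezha]
  2 Medial Vowel Deletion: [rudokezha] → [rdokezha]
  result: [rdokezha]
Order 2 then 1:
  2 Medial Vowel Deletion: [rutokezha] → [rtokezha]
  1 Intervocalic Voicing: no change — [rtokezha]
  result: [rtokezha]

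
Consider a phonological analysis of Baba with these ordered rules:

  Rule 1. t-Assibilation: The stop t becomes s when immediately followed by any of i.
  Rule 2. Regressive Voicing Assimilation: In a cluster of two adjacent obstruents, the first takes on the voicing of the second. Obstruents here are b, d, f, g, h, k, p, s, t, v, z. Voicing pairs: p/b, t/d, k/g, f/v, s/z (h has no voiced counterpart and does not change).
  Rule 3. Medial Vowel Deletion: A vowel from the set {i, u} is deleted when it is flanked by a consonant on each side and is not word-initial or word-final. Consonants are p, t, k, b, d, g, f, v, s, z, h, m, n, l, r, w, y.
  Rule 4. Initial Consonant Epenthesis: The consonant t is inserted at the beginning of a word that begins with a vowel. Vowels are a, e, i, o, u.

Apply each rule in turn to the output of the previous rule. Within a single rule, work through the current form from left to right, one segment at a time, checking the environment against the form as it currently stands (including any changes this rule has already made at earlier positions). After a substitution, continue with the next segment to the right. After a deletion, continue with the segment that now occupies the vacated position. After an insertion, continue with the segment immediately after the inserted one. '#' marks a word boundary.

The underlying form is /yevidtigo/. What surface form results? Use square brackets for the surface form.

Rule 1 t-Assibilation: [yevidtigo] → [yevidsigo]
Rule 2 Regressive Voicing Assimilation: [yevidsigo] → [yevitsigo]
Rule 3 Medial Vowel Deletion: [yevitsigo] → [yevtsgo]
Rule 4 Initial Consonant Epenthesis: no change — [yevtsgo]

[yevtsgo]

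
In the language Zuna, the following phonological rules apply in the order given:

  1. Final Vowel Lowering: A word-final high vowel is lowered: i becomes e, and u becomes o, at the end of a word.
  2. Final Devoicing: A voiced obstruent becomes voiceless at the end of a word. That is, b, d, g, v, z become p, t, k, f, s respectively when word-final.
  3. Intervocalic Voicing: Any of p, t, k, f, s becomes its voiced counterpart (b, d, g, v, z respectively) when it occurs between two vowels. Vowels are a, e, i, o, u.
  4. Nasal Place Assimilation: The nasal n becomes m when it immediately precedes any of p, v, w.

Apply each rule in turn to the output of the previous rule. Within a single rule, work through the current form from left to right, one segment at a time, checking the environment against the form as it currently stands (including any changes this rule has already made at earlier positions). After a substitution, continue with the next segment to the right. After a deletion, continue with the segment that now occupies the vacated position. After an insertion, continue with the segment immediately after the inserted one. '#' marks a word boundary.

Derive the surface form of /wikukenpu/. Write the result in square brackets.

1 Final Vowel Lowering: [wikukenpu] → [wikukenpo]
2 Final Devoicing: no change — [wikukenpo]
3 Intervocalic Voicing: [wikukenpo] → [wigugenpo]
4 Nasal Place Assimilation: [wigugenpo] → [wigugempo]

[wigugempo]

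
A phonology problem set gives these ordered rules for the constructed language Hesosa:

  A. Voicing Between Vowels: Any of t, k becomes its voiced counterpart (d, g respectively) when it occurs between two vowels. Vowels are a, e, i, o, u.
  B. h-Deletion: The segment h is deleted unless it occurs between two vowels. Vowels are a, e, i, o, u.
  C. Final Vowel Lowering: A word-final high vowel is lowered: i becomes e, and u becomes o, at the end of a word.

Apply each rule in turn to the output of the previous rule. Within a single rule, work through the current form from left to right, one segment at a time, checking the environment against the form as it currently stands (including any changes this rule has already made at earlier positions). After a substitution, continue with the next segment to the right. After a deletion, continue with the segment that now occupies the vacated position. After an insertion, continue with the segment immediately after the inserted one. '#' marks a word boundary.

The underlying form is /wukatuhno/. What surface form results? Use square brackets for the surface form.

[wugaduno]

A Voicing Between Vowels: [wukatuhno] → [wugaduhno]
B h-Deletion: [wugaduhno] → [wugaduno]
C Final Vowel Lowering: no change — [wugaduno]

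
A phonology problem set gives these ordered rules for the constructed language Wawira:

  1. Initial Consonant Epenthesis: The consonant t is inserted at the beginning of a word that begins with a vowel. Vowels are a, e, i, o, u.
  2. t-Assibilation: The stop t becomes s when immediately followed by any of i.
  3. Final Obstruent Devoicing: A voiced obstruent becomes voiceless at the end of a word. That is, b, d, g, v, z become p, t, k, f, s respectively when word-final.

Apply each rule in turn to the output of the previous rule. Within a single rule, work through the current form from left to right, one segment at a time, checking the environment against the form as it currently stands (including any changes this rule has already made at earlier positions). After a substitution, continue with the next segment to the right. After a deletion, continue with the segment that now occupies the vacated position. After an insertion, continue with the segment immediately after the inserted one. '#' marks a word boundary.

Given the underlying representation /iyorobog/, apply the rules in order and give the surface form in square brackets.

1 Initial Consonant Epenthesis: [iyorobog] → [tiyorobog]
2 t-Assibilation: [tiyorobog] → [siyorobog]
3 Final Obstruent Devoicing: [siyorobog] → [siyorobok]

[siyorobok]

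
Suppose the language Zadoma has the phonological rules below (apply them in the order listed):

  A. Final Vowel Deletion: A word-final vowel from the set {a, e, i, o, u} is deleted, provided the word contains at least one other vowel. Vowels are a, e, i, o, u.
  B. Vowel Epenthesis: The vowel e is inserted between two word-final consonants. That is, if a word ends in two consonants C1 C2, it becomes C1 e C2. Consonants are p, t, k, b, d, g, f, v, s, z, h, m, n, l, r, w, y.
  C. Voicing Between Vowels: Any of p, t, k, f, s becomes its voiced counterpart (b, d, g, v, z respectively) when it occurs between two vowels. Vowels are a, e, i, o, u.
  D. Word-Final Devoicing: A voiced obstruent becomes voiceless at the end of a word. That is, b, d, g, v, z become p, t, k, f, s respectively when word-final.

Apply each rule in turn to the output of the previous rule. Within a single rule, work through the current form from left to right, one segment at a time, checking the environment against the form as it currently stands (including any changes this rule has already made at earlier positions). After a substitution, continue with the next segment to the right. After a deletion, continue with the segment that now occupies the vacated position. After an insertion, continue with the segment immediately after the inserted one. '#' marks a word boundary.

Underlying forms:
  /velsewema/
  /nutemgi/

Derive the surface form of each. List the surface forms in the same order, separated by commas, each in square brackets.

[velsewem], [nudemek]

/velsewema/:
  A Final Vowel Deletion: [velsewema] → [velsewem]
  B Vowel Epenthesis: no change — [velsewem]
  C Voicing Between Vowels: no change — [velsewem]
  D Word-Final Devoicing: no change — [velsewem]
/nutemgi/:
  A Final Vowel Deletion: [nutemgi] → [nutemg]
  B Vowel Epenthesis: [nutemg] → [nutemeg]
  C Voicing Between Vowels: [nutemeg] → [nudemeg]
  D Word-Final Devoicing: [nudemeg] → [nudemek]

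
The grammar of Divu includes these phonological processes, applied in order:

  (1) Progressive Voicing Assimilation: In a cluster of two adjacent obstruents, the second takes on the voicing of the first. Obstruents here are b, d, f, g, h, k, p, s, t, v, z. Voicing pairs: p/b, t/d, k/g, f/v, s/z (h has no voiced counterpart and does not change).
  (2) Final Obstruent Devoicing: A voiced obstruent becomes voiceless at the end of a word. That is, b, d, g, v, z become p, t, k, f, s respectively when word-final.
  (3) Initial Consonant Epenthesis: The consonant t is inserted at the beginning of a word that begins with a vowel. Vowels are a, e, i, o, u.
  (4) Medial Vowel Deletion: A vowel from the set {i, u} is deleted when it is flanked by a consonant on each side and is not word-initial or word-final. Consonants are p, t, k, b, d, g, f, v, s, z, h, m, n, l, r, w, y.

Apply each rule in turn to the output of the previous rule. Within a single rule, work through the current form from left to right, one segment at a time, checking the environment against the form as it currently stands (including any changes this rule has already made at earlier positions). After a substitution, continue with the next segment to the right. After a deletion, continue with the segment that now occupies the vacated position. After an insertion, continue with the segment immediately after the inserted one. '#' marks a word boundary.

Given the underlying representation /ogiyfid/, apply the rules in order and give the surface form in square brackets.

[togyft]

(1) Progressive Voicing Assimilation: no change — [ogiyfid]
(2) Final Obstruent Devoicing: [ogiyfid] → [ogiyfit]
(3) Initial Consonant Epenthesis: [ogiyfit] → [togiyfit]
(4) Medial Vowel Deletion: [togiyfit] → [togyft]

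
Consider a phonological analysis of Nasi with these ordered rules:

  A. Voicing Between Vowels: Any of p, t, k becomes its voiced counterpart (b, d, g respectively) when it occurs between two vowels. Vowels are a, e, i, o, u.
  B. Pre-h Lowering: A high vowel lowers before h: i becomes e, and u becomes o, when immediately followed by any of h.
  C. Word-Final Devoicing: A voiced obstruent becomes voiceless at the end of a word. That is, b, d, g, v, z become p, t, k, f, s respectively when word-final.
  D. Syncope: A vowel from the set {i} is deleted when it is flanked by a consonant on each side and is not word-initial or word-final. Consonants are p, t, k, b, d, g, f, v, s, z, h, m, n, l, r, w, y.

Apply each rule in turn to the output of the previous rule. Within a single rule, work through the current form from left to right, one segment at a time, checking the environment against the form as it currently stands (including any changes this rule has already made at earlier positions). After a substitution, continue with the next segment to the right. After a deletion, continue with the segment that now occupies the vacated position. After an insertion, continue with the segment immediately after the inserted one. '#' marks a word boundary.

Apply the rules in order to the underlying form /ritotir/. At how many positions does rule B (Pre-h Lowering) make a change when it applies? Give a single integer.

A Voicing Between Vowels: [ritotir] → [ridodir]
B Pre-h Lowering: no change — [ridodir]
C Word-Final Devoicing: no change — [ridodir]
D Syncope: [ridodir] → [rdodr]
Rule B changed 0 position(s).

0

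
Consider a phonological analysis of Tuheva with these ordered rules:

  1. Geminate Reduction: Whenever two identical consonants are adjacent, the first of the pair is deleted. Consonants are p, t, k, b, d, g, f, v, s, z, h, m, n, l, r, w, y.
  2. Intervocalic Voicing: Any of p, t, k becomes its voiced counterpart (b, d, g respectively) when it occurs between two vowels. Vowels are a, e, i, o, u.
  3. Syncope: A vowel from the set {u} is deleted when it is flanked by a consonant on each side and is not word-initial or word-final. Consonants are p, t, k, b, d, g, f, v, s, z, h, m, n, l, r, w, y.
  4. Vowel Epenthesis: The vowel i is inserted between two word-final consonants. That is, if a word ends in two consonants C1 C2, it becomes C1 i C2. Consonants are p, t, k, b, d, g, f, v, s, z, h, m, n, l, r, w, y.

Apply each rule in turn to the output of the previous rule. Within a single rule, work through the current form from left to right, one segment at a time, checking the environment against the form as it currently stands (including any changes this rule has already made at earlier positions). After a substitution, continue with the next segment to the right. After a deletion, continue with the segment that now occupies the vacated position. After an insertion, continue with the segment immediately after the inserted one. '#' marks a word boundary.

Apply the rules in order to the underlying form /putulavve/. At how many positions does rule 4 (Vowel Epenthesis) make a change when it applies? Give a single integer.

0

1 Geminate Reduction: [putulavve] → [putulave]
2 Intervocalic Voicing: [putulave] → [pudulave]
3 Syncope: [pudulave] → [pdlave]
4 Vowel Epenthesis: no change — [pdlave]
Rule 4 changed 0 position(s).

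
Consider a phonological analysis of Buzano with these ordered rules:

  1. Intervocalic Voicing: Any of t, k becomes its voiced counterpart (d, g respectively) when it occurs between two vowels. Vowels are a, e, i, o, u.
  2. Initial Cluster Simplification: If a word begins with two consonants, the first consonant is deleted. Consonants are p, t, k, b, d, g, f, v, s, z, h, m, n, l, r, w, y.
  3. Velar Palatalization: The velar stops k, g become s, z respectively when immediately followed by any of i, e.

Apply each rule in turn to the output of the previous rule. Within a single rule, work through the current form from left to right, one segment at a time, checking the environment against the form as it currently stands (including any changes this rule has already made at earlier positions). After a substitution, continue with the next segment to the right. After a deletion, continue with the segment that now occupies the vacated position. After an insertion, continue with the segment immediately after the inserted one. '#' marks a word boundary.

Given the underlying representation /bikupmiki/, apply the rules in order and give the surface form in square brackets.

[bigupmizi]

1 Intervocalic Voicing: [bikupmiki] → [bigupmigi]
2 Initial Cluster Simplification: no change — [bigupmigi]
3 Velar Palatalization: [bigupmigi] → [bigupmizi]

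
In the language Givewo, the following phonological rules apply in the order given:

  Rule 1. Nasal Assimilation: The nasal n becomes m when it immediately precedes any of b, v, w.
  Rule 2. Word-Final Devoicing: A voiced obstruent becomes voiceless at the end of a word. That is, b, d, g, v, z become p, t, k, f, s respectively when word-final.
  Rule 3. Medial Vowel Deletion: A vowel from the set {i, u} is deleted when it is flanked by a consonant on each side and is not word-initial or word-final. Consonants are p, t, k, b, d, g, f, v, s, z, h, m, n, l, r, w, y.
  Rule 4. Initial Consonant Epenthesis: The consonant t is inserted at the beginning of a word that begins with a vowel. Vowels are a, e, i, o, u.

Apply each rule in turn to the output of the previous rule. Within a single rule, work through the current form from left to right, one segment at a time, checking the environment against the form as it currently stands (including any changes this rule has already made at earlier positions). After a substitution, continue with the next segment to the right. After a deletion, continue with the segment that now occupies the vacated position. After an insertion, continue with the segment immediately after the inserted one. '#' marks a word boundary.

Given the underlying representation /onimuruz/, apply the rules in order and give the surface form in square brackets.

[tonmrs]

Rule 1 Nasal Assimilation: no change — [onimuruz]
Rule 2 Word-Final Devoicing: [onimuruz] → [onimurus]
Rule 3 Medial Vowel Deletion: [onimurus] → [onmrs]
Rule 4 Initial Consonant Epenthesis: [onmrs] → [tonmrs]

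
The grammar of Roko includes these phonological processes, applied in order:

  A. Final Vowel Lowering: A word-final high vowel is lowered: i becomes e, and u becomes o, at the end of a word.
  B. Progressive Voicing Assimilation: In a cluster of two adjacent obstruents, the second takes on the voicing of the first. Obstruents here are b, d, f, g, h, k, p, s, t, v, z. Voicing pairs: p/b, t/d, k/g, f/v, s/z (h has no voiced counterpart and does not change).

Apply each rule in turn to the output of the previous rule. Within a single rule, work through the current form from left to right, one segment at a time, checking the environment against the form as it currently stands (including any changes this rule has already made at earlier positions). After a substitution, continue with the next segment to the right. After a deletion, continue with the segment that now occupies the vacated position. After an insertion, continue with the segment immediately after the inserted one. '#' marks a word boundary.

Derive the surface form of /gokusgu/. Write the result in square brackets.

[gokusko]

A Final Vowel Lowering: [gokusgu] → [gokusgo]
B Progressive Voicing Assimilation: [gokusgo] → [gokusko]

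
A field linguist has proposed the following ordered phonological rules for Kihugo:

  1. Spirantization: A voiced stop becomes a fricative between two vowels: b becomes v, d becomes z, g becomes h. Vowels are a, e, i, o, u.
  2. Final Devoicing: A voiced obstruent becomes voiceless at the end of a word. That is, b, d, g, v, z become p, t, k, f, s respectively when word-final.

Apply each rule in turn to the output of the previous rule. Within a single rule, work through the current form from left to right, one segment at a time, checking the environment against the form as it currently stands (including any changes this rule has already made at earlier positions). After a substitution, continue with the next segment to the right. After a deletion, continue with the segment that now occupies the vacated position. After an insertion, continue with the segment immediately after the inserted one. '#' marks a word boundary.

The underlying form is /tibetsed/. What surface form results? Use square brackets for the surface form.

1 Spirantization: [tibetsed] → [tivetsed]
2 Final Devoicing: [tivetsed] → [tivetset]

[tivetset]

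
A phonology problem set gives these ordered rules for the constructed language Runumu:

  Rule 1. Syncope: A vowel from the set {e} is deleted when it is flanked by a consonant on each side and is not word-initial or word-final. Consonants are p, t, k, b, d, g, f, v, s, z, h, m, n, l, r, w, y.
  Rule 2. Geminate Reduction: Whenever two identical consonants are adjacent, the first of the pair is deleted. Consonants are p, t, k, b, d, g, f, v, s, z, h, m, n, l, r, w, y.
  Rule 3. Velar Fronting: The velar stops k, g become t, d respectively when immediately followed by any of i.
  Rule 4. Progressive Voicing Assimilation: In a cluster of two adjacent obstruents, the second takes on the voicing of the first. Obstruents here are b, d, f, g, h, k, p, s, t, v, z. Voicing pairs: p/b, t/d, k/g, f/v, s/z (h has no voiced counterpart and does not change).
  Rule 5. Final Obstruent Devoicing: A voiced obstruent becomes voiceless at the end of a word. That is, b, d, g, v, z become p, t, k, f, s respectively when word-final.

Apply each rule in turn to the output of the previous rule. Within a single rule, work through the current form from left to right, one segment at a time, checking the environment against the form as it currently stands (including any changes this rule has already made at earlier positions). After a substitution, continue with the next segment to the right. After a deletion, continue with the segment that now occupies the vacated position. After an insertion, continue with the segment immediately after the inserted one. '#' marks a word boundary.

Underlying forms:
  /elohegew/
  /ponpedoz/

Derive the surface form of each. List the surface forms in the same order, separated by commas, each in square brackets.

/elohegew/:
  Rule 1 Syncope: [elohegew] → [elohgw]
  Rule 2 Geminate Reduction: no change — [elohgw]
  Rule 3 Velar Fronting: no change — [elohgw]
  Rule 4 Progressive Voicing Assimilation: [elohgw] → [elohkw]
  Rule 5 Final Obstruent Devoicing: no change — [elohkw]
/ponpedoz/:
  Rule 1 Syncope: [ponpedoz] → [ponpdoz]
  Rule 2 Geminate Reduction: no change — [ponpdoz]
  Rule 3 Velar Fronting: no change — [ponpdoz]
  Rule 4 Progressive Voicing Assimilation: [ponpdoz] → [ponptoz]
  Rule 5 Final Obstruent Devoicing: [ponptoz] → [ponptos]

[elohkw], [ponptos]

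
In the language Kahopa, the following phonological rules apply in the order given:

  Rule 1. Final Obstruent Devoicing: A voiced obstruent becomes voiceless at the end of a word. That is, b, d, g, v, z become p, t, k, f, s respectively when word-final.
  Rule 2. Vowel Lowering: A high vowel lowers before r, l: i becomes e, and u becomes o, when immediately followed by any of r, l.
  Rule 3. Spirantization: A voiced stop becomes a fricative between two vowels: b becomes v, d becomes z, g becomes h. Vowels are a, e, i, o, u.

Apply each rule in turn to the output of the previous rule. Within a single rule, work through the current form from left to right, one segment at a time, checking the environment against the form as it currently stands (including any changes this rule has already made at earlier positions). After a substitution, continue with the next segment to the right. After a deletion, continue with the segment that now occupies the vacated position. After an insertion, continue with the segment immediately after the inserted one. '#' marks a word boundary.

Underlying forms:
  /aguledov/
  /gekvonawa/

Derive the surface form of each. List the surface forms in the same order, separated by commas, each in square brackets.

[aholezof], [gekvonawa]

/aguledov/:
  Rule 1 Final Obstruent Devoicing: [aguledov] → [aguledof]
  Rule 2 Vowel Lowering: [aguledof] → [agoledof]
  Rule 3 Spirantization: [agoledof] → [aholezof]
/gekvonawa/:
  Rule 1 Final Obstruent Devoicing: no change — [gekvonawa]
  Rule 2 Vowel Lowering: no change — [gekvonawa]
  Rule 3 Spirantization: no change — [gekvonawa]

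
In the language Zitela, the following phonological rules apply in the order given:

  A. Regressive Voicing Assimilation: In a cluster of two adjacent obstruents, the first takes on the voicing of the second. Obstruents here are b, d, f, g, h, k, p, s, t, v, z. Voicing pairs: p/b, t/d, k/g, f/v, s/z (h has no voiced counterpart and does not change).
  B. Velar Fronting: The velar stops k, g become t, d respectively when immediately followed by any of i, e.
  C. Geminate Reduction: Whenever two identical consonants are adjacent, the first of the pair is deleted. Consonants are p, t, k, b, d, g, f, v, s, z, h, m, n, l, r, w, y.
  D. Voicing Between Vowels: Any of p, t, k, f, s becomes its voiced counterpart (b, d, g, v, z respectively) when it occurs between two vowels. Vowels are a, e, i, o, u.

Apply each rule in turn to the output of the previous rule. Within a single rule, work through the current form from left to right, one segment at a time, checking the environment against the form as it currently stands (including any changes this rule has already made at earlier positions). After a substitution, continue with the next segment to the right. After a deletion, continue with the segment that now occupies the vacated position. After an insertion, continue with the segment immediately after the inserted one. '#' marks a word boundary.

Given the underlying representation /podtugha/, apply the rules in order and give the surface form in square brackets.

[podukha]

A Regressive Voicing Assimilation: [podtugha] → [pottukha]
B Velar Fronting: no change — [pottukha]
C Geminate Reduction: [pottukha] → [potukha]
D Voicing Between Vowels: [potukha] → [podukha]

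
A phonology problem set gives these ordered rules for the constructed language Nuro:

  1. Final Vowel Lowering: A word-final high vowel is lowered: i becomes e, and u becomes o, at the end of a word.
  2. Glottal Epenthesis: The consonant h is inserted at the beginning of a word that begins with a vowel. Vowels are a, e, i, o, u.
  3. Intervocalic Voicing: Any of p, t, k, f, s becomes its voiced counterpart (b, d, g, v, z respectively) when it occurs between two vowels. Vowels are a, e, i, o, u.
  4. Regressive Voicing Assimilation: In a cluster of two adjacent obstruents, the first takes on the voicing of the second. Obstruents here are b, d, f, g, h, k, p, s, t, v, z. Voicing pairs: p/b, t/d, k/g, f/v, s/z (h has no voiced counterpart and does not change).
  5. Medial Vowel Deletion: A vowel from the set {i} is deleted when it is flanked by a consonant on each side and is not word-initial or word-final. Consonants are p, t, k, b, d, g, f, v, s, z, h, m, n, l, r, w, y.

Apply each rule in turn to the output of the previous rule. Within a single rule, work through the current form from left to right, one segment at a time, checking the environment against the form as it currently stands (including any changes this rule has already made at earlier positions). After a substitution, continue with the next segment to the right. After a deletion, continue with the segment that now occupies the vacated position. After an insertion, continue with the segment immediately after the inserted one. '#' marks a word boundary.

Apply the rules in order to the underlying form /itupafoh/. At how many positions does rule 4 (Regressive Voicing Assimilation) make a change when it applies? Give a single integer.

1 Final Vowel Lowering: no change — [itupafoh]
2 Glottal Epenthesis: [itupafoh] → [hitupafoh]
3 Intervocalic Voicing: [hitupafoh] → [hidubavoh]
4 Regressive Voicing Assimilation: no change — [hidubavoh]
5 Medial Vowel Deletion: [hidubavoh] → [hdubavoh]
Rule 4 changed 0 position(s).

0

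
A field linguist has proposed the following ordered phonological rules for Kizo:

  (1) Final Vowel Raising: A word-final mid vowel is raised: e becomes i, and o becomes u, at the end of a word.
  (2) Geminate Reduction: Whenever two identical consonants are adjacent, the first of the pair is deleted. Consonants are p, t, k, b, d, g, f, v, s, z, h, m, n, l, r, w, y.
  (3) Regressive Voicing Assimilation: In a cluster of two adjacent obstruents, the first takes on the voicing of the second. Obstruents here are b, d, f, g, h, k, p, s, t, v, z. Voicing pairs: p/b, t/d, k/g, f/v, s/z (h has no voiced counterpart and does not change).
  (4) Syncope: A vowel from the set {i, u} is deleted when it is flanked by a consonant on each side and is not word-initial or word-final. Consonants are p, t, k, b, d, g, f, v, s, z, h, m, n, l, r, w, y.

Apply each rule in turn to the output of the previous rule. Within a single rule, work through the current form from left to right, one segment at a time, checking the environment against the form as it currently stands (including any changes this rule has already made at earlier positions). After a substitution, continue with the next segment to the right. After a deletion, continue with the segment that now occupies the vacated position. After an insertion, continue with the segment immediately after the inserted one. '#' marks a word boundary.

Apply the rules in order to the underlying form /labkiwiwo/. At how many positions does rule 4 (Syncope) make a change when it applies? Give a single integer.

2

(1) Final Vowel Raising: [labkiwiwo] → [labkiwiwu]
(2) Geminate Reduction: no change — [labkiwiwu]
(3) Regressive Voicing Assimilation: [labkiwiwu] → [lapkiwiwu]
(4) Syncope: [lapkiwiwu] → [lapkwwu]
Rule 4 changed 2 position(s).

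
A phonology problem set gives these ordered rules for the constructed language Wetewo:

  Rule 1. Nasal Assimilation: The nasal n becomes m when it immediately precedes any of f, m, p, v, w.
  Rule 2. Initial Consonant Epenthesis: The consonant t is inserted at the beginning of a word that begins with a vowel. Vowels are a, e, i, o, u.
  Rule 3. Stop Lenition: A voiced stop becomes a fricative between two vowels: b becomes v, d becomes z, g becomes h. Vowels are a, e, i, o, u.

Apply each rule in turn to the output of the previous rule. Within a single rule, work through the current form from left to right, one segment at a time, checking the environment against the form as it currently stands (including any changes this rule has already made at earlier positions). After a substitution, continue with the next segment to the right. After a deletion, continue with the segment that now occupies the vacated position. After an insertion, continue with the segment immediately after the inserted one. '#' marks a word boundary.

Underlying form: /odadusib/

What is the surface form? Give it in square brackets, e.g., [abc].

Rule 1 Nasal Assimilation: no change — [odadusib]
Rule 2 Initial Consonant Epenthesis: [odadusib] → [todadusib]
Rule 3 Stop Lenition: [todadusib] → [tozazusib]

[tozazusib]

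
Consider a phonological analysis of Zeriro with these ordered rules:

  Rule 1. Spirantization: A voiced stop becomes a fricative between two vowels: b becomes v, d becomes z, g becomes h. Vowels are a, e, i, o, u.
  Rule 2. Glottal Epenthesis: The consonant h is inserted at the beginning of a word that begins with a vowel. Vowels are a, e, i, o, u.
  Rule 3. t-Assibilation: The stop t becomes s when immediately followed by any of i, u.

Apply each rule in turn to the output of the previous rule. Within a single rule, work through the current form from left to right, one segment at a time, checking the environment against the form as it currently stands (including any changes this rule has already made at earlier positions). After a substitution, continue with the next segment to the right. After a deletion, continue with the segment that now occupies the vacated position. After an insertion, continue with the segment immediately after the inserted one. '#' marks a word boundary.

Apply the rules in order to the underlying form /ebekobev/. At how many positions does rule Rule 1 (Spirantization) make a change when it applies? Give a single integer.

2

Rule 1 Spirantization: [ebekobev] → [evekovev]
Rule 2 Glottal Epenthesis: [evekovev] → [hevekovev]
Rule 3 t-Assibilation: no change — [hevekovev]
Rule Rule 1 changed 2 position(s).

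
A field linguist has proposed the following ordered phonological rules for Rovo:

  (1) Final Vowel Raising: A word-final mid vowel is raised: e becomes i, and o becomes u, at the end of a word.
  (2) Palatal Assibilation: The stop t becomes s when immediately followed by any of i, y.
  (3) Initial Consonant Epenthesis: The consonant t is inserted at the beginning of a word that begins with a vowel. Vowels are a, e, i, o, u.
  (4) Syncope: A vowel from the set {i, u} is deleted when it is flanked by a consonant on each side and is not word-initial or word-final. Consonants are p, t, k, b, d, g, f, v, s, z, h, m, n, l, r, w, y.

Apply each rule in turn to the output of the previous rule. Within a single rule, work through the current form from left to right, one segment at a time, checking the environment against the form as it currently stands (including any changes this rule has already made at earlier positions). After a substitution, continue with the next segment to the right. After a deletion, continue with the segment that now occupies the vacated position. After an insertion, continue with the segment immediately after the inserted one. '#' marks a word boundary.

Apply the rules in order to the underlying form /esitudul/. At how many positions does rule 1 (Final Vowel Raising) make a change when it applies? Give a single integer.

0

(1) Final Vowel Raising: no change — [esitudul]
(2) Palatal Assibilation: no change — [esitudul]
(3) Initial Consonant Epenthesis: [esitudul] → [tesitudul]
(4) Syncope: [tesitudul] → [testdl]
Rule 1 changed 0 position(s).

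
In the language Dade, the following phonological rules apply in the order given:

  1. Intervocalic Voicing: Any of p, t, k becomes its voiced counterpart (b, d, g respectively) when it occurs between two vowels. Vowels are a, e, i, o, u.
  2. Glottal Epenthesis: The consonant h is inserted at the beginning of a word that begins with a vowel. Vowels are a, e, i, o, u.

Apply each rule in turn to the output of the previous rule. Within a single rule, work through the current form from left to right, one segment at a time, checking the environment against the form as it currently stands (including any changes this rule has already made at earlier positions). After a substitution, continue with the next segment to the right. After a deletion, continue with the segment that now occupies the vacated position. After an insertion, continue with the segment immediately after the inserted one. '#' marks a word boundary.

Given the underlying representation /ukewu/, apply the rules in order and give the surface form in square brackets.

1 Intervocalic Voicing: [ukewu] → [ugewu]
2 Glottal Epenthesis: [ugewu] → [hugewu]

[hugewu]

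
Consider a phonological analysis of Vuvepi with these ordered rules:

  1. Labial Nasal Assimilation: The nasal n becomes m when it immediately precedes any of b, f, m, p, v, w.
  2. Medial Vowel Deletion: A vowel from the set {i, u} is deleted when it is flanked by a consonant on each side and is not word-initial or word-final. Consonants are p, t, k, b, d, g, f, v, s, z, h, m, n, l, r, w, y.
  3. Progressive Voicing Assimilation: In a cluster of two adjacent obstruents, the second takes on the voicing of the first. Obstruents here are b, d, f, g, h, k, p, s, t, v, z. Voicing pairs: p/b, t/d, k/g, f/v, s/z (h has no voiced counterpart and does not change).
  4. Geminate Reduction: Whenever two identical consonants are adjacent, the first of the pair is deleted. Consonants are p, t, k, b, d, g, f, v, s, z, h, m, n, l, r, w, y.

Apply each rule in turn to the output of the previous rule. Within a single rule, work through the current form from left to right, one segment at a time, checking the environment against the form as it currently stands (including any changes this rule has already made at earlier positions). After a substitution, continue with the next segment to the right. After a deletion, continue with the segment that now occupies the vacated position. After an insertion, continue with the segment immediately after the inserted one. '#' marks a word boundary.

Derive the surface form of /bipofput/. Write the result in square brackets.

[bofpt]

1 Labial Nasal Assimilation: no change — [bipofput]
2 Medial Vowel Deletion: [bipofput] → [bpofpt]
3 Progressive Voicing Assimilation: [bpofpt] → [bbofpt]
4 Geminate Reduction: [bbofpt] → [bofpt]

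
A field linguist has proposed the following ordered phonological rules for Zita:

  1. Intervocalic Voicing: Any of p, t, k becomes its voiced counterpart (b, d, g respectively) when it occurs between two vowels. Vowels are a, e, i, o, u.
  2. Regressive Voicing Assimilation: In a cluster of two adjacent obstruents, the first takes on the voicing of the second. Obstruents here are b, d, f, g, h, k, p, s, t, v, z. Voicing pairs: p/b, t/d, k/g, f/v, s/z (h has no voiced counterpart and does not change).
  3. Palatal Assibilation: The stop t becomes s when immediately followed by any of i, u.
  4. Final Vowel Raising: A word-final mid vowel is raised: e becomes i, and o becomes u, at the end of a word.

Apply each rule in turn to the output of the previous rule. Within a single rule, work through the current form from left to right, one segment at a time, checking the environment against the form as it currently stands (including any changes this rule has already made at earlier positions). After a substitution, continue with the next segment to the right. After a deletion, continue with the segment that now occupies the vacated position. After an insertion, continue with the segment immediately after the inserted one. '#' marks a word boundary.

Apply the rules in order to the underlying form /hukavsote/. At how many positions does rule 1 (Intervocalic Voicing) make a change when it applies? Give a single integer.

1 Intervocalic Voicing: [hukavsote] → [hugavsode]
2 Regressive Voicing Assimilation: [hugavsode] → [hugafsode]
3 Palatal Assibilation: no change — [hugafsode]
4 Final Vowel Raising: [hugafsode] → [hugafsodi]
Rule 1 changed 2 position(s).

2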